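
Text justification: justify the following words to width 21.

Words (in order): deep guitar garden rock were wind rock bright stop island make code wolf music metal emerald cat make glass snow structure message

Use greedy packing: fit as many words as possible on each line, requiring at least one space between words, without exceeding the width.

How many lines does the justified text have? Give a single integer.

Line 1: ['deep', 'guitar', 'garden'] (min_width=18, slack=3)
Line 2: ['rock', 'were', 'wind', 'rock'] (min_width=19, slack=2)
Line 3: ['bright', 'stop', 'island'] (min_width=18, slack=3)
Line 4: ['make', 'code', 'wolf', 'music'] (min_width=20, slack=1)
Line 5: ['metal', 'emerald', 'cat'] (min_width=17, slack=4)
Line 6: ['make', 'glass', 'snow'] (min_width=15, slack=6)
Line 7: ['structure', 'message'] (min_width=17, slack=4)
Total lines: 7

Answer: 7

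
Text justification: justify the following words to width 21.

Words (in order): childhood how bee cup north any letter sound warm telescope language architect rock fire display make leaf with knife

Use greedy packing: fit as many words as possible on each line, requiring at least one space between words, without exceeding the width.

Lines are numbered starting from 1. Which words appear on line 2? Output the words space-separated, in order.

Line 1: ['childhood', 'how', 'bee', 'cup'] (min_width=21, slack=0)
Line 2: ['north', 'any', 'letter'] (min_width=16, slack=5)
Line 3: ['sound', 'warm', 'telescope'] (min_width=20, slack=1)
Line 4: ['language', 'architect'] (min_width=18, slack=3)
Line 5: ['rock', 'fire', 'display'] (min_width=17, slack=4)
Line 6: ['make', 'leaf', 'with', 'knife'] (min_width=20, slack=1)

Answer: north any letter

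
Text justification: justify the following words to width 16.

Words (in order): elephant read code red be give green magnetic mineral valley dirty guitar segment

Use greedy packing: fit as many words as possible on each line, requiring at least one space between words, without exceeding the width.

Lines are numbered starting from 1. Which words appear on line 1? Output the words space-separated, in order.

Line 1: ['elephant', 'read'] (min_width=13, slack=3)
Line 2: ['code', 'red', 'be', 'give'] (min_width=16, slack=0)
Line 3: ['green', 'magnetic'] (min_width=14, slack=2)
Line 4: ['mineral', 'valley'] (min_width=14, slack=2)
Line 5: ['dirty', 'guitar'] (min_width=12, slack=4)
Line 6: ['segment'] (min_width=7, slack=9)

Answer: elephant read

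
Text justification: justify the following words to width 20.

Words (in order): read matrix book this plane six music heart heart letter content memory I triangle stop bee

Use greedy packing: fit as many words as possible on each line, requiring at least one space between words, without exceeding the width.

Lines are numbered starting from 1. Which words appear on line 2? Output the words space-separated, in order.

Answer: this plane six music

Derivation:
Line 1: ['read', 'matrix', 'book'] (min_width=16, slack=4)
Line 2: ['this', 'plane', 'six', 'music'] (min_width=20, slack=0)
Line 3: ['heart', 'heart', 'letter'] (min_width=18, slack=2)
Line 4: ['content', 'memory', 'I'] (min_width=16, slack=4)
Line 5: ['triangle', 'stop', 'bee'] (min_width=17, slack=3)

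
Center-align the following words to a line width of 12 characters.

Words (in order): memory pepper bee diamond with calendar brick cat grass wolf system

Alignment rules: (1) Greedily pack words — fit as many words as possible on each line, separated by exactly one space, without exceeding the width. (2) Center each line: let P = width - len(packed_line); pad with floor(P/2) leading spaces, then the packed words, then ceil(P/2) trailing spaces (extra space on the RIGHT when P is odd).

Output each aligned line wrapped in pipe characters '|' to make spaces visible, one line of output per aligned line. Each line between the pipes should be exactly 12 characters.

Answer: |   memory   |
| pepper bee |
|diamond with|
|  calendar  |
| brick cat  |
| grass wolf |
|   system   |

Derivation:
Line 1: ['memory'] (min_width=6, slack=6)
Line 2: ['pepper', 'bee'] (min_width=10, slack=2)
Line 3: ['diamond', 'with'] (min_width=12, slack=0)
Line 4: ['calendar'] (min_width=8, slack=4)
Line 5: ['brick', 'cat'] (min_width=9, slack=3)
Line 6: ['grass', 'wolf'] (min_width=10, slack=2)
Line 7: ['system'] (min_width=6, slack=6)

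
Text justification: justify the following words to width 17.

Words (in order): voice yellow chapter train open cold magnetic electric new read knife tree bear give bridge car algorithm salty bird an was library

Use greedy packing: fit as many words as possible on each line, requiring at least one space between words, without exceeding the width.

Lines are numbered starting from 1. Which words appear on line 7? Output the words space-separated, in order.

Answer: bridge car

Derivation:
Line 1: ['voice', 'yellow'] (min_width=12, slack=5)
Line 2: ['chapter', 'train'] (min_width=13, slack=4)
Line 3: ['open', 'cold'] (min_width=9, slack=8)
Line 4: ['magnetic', 'electric'] (min_width=17, slack=0)
Line 5: ['new', 'read', 'knife'] (min_width=14, slack=3)
Line 6: ['tree', 'bear', 'give'] (min_width=14, slack=3)
Line 7: ['bridge', 'car'] (min_width=10, slack=7)
Line 8: ['algorithm', 'salty'] (min_width=15, slack=2)
Line 9: ['bird', 'an', 'was'] (min_width=11, slack=6)
Line 10: ['library'] (min_width=7, slack=10)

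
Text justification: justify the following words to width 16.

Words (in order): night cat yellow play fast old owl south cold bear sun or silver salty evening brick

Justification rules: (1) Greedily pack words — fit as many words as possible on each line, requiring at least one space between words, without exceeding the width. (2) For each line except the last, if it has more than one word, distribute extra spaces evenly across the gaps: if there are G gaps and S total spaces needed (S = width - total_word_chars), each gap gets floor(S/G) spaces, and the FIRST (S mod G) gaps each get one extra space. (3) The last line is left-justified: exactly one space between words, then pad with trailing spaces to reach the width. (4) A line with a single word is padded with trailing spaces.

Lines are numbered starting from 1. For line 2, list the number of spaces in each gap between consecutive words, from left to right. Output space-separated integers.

Line 1: ['night', 'cat', 'yellow'] (min_width=16, slack=0)
Line 2: ['play', 'fast', 'old'] (min_width=13, slack=3)
Line 3: ['owl', 'south', 'cold'] (min_width=14, slack=2)
Line 4: ['bear', 'sun', 'or'] (min_width=11, slack=5)
Line 5: ['silver', 'salty'] (min_width=12, slack=4)
Line 6: ['evening', 'brick'] (min_width=13, slack=3)

Answer: 3 2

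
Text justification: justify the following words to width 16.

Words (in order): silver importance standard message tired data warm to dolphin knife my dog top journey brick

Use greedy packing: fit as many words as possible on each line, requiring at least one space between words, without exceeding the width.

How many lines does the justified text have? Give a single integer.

Line 1: ['silver'] (min_width=6, slack=10)
Line 2: ['importance'] (min_width=10, slack=6)
Line 3: ['standard', 'message'] (min_width=16, slack=0)
Line 4: ['tired', 'data', 'warm'] (min_width=15, slack=1)
Line 5: ['to', 'dolphin', 'knife'] (min_width=16, slack=0)
Line 6: ['my', 'dog', 'top'] (min_width=10, slack=6)
Line 7: ['journey', 'brick'] (min_width=13, slack=3)
Total lines: 7

Answer: 7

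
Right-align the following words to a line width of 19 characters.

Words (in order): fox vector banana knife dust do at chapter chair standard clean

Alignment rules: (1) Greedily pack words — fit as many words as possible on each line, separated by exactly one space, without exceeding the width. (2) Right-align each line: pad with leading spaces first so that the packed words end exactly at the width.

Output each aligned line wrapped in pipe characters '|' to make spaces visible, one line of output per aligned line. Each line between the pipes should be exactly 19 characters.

Answer: |  fox vector banana|
|   knife dust do at|
|      chapter chair|
|     standard clean|

Derivation:
Line 1: ['fox', 'vector', 'banana'] (min_width=17, slack=2)
Line 2: ['knife', 'dust', 'do', 'at'] (min_width=16, slack=3)
Line 3: ['chapter', 'chair'] (min_width=13, slack=6)
Line 4: ['standard', 'clean'] (min_width=14, slack=5)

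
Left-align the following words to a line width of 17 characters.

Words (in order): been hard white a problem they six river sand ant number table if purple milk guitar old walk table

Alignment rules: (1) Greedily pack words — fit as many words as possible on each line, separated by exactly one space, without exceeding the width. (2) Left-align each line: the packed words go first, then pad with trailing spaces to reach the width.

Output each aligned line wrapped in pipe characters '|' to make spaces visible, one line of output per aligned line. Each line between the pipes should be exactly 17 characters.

Answer: |been hard white a|
|problem they six |
|river sand ant   |
|number table if  |
|purple milk      |
|guitar old walk  |
|table            |

Derivation:
Line 1: ['been', 'hard', 'white', 'a'] (min_width=17, slack=0)
Line 2: ['problem', 'they', 'six'] (min_width=16, slack=1)
Line 3: ['river', 'sand', 'ant'] (min_width=14, slack=3)
Line 4: ['number', 'table', 'if'] (min_width=15, slack=2)
Line 5: ['purple', 'milk'] (min_width=11, slack=6)
Line 6: ['guitar', 'old', 'walk'] (min_width=15, slack=2)
Line 7: ['table'] (min_width=5, slack=12)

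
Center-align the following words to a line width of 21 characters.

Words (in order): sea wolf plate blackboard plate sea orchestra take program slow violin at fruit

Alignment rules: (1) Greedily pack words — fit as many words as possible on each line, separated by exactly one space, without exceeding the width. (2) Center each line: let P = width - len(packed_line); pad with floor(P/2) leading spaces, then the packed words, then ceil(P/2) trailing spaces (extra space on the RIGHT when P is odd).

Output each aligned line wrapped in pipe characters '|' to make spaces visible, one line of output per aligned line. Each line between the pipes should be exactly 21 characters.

Answer: |   sea wolf plate    |
|blackboard plate sea |
|   orchestra take    |
| program slow violin |
|      at fruit       |

Derivation:
Line 1: ['sea', 'wolf', 'plate'] (min_width=14, slack=7)
Line 2: ['blackboard', 'plate', 'sea'] (min_width=20, slack=1)
Line 3: ['orchestra', 'take'] (min_width=14, slack=7)
Line 4: ['program', 'slow', 'violin'] (min_width=19, slack=2)
Line 5: ['at', 'fruit'] (min_width=8, slack=13)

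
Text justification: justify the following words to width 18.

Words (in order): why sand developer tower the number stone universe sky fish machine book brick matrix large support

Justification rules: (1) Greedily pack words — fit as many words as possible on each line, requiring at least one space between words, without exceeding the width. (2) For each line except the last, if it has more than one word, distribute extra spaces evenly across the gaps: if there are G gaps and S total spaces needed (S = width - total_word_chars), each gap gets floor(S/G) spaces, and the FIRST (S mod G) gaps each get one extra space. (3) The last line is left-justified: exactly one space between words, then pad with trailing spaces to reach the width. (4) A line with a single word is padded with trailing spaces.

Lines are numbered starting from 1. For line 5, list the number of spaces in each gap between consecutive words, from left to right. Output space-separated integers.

Answer: 1 1

Derivation:
Line 1: ['why', 'sand', 'developer'] (min_width=18, slack=0)
Line 2: ['tower', 'the', 'number'] (min_width=16, slack=2)
Line 3: ['stone', 'universe', 'sky'] (min_width=18, slack=0)
Line 4: ['fish', 'machine', 'book'] (min_width=17, slack=1)
Line 5: ['brick', 'matrix', 'large'] (min_width=18, slack=0)
Line 6: ['support'] (min_width=7, slack=11)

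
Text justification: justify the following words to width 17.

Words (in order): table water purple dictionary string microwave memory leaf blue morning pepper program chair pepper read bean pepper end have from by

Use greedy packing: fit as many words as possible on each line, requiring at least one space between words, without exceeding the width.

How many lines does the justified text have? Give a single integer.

Line 1: ['table', 'water'] (min_width=11, slack=6)
Line 2: ['purple', 'dictionary'] (min_width=17, slack=0)
Line 3: ['string', 'microwave'] (min_width=16, slack=1)
Line 4: ['memory', 'leaf', 'blue'] (min_width=16, slack=1)
Line 5: ['morning', 'pepper'] (min_width=14, slack=3)
Line 6: ['program', 'chair'] (min_width=13, slack=4)
Line 7: ['pepper', 'read', 'bean'] (min_width=16, slack=1)
Line 8: ['pepper', 'end', 'have'] (min_width=15, slack=2)
Line 9: ['from', 'by'] (min_width=7, slack=10)
Total lines: 9

Answer: 9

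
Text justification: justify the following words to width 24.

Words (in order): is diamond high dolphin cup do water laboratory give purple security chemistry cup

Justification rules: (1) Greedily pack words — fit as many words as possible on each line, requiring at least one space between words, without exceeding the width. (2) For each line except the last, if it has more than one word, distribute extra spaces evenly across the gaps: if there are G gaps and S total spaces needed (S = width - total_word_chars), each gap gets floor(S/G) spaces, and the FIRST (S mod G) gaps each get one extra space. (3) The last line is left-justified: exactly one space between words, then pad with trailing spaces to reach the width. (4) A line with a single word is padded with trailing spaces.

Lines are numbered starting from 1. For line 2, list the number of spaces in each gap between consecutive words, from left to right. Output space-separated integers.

Line 1: ['is', 'diamond', 'high', 'dolphin'] (min_width=23, slack=1)
Line 2: ['cup', 'do', 'water', 'laboratory'] (min_width=23, slack=1)
Line 3: ['give', 'purple', 'security'] (min_width=20, slack=4)
Line 4: ['chemistry', 'cup'] (min_width=13, slack=11)

Answer: 2 1 1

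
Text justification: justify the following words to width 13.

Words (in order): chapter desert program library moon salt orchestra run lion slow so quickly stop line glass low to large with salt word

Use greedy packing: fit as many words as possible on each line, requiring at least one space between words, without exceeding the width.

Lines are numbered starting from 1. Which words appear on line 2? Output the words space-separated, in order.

Answer: desert

Derivation:
Line 1: ['chapter'] (min_width=7, slack=6)
Line 2: ['desert'] (min_width=6, slack=7)
Line 3: ['program'] (min_width=7, slack=6)
Line 4: ['library', 'moon'] (min_width=12, slack=1)
Line 5: ['salt'] (min_width=4, slack=9)
Line 6: ['orchestra', 'run'] (min_width=13, slack=0)
Line 7: ['lion', 'slow', 'so'] (min_width=12, slack=1)
Line 8: ['quickly', 'stop'] (min_width=12, slack=1)
Line 9: ['line', 'glass'] (min_width=10, slack=3)
Line 10: ['low', 'to', 'large'] (min_width=12, slack=1)
Line 11: ['with', 'salt'] (min_width=9, slack=4)
Line 12: ['word'] (min_width=4, slack=9)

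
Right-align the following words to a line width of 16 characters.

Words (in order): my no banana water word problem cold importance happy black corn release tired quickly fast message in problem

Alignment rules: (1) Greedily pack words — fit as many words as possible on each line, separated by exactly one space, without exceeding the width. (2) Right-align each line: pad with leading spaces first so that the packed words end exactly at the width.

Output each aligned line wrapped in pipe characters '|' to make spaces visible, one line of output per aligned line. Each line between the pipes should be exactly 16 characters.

Line 1: ['my', 'no', 'banana'] (min_width=12, slack=4)
Line 2: ['water', 'word'] (min_width=10, slack=6)
Line 3: ['problem', 'cold'] (min_width=12, slack=4)
Line 4: ['importance', 'happy'] (min_width=16, slack=0)
Line 5: ['black', 'corn'] (min_width=10, slack=6)
Line 6: ['release', 'tired'] (min_width=13, slack=3)
Line 7: ['quickly', 'fast'] (min_width=12, slack=4)
Line 8: ['message', 'in'] (min_width=10, slack=6)
Line 9: ['problem'] (min_width=7, slack=9)

Answer: |    my no banana|
|      water word|
|    problem cold|
|importance happy|
|      black corn|
|   release tired|
|    quickly fast|
|      message in|
|         problem|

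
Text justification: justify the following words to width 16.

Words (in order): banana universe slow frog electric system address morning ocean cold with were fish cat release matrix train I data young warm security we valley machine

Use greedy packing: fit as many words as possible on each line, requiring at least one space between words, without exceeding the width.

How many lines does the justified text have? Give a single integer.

Answer: 11

Derivation:
Line 1: ['banana', 'universe'] (min_width=15, slack=1)
Line 2: ['slow', 'frog'] (min_width=9, slack=7)
Line 3: ['electric', 'system'] (min_width=15, slack=1)
Line 4: ['address', 'morning'] (min_width=15, slack=1)
Line 5: ['ocean', 'cold', 'with'] (min_width=15, slack=1)
Line 6: ['were', 'fish', 'cat'] (min_width=13, slack=3)
Line 7: ['release', 'matrix'] (min_width=14, slack=2)
Line 8: ['train', 'I', 'data'] (min_width=12, slack=4)
Line 9: ['young', 'warm'] (min_width=10, slack=6)
Line 10: ['security', 'we'] (min_width=11, slack=5)
Line 11: ['valley', 'machine'] (min_width=14, slack=2)
Total lines: 11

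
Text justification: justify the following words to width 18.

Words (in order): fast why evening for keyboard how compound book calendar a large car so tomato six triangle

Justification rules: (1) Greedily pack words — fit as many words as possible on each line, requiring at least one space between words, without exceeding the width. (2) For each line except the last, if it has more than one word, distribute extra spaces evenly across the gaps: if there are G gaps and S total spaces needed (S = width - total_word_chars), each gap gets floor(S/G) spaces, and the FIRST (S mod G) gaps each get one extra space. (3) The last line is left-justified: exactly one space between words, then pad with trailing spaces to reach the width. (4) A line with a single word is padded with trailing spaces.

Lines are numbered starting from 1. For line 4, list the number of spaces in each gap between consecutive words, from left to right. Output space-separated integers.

Answer: 2 2

Derivation:
Line 1: ['fast', 'why', 'evening'] (min_width=16, slack=2)
Line 2: ['for', 'keyboard', 'how'] (min_width=16, slack=2)
Line 3: ['compound', 'book'] (min_width=13, slack=5)
Line 4: ['calendar', 'a', 'large'] (min_width=16, slack=2)
Line 5: ['car', 'so', 'tomato', 'six'] (min_width=17, slack=1)
Line 6: ['triangle'] (min_width=8, slack=10)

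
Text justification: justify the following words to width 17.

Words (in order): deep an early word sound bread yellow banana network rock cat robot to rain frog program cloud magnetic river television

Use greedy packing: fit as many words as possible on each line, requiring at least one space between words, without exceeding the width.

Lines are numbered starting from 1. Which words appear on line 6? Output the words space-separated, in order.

Answer: frog program

Derivation:
Line 1: ['deep', 'an', 'early'] (min_width=13, slack=4)
Line 2: ['word', 'sound', 'bread'] (min_width=16, slack=1)
Line 3: ['yellow', 'banana'] (min_width=13, slack=4)
Line 4: ['network', 'rock', 'cat'] (min_width=16, slack=1)
Line 5: ['robot', 'to', 'rain'] (min_width=13, slack=4)
Line 6: ['frog', 'program'] (min_width=12, slack=5)
Line 7: ['cloud', 'magnetic'] (min_width=14, slack=3)
Line 8: ['river', 'television'] (min_width=16, slack=1)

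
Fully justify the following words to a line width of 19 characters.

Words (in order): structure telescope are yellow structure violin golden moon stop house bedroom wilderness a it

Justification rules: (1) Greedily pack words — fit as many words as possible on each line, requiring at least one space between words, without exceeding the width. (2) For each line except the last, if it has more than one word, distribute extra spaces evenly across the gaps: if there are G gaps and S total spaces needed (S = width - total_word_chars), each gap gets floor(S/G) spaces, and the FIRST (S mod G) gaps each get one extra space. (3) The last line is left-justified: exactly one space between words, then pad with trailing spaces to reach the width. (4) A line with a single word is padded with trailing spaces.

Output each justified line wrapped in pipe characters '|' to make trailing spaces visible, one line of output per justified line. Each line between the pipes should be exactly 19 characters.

Answer: |structure telescope|
|are          yellow|
|structure    violin|
|golden   moon  stop|
|house       bedroom|
|wilderness a it    |

Derivation:
Line 1: ['structure', 'telescope'] (min_width=19, slack=0)
Line 2: ['are', 'yellow'] (min_width=10, slack=9)
Line 3: ['structure', 'violin'] (min_width=16, slack=3)
Line 4: ['golden', 'moon', 'stop'] (min_width=16, slack=3)
Line 5: ['house', 'bedroom'] (min_width=13, slack=6)
Line 6: ['wilderness', 'a', 'it'] (min_width=15, slack=4)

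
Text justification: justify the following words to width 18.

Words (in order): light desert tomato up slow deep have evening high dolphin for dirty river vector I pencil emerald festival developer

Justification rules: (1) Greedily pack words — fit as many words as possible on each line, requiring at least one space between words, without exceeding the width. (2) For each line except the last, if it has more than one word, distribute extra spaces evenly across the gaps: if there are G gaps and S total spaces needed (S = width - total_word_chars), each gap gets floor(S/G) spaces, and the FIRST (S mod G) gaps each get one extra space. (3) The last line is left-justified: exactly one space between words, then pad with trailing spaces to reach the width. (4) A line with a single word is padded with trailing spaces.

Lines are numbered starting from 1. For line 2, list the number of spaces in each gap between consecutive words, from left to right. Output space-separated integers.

Answer: 3 3

Derivation:
Line 1: ['light', 'desert'] (min_width=12, slack=6)
Line 2: ['tomato', 'up', 'slow'] (min_width=14, slack=4)
Line 3: ['deep', 'have', 'evening'] (min_width=17, slack=1)
Line 4: ['high', 'dolphin', 'for'] (min_width=16, slack=2)
Line 5: ['dirty', 'river', 'vector'] (min_width=18, slack=0)
Line 6: ['I', 'pencil', 'emerald'] (min_width=16, slack=2)
Line 7: ['festival', 'developer'] (min_width=18, slack=0)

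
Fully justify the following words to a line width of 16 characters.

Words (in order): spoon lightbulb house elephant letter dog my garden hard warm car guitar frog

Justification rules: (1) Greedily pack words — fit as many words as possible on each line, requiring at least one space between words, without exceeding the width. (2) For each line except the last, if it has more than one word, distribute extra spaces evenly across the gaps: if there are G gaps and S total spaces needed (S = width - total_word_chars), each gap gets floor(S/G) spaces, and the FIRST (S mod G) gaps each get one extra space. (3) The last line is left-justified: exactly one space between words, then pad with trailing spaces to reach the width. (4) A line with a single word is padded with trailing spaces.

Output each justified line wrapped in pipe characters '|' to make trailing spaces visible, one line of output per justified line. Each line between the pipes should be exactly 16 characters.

Line 1: ['spoon', 'lightbulb'] (min_width=15, slack=1)
Line 2: ['house', 'elephant'] (min_width=14, slack=2)
Line 3: ['letter', 'dog', 'my'] (min_width=13, slack=3)
Line 4: ['garden', 'hard', 'warm'] (min_width=16, slack=0)
Line 5: ['car', 'guitar', 'frog'] (min_width=15, slack=1)

Answer: |spoon  lightbulb|
|house   elephant|
|letter   dog  my|
|garden hard warm|
|car guitar frog |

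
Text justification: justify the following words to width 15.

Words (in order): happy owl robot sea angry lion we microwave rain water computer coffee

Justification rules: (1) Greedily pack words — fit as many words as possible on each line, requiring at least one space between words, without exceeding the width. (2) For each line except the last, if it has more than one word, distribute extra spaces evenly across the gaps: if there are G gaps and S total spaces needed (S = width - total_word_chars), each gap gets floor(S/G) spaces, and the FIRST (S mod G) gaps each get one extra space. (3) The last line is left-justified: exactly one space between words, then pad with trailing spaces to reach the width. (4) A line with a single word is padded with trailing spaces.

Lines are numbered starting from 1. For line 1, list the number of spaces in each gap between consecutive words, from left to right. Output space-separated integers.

Answer: 1 1

Derivation:
Line 1: ['happy', 'owl', 'robot'] (min_width=15, slack=0)
Line 2: ['sea', 'angry', 'lion'] (min_width=14, slack=1)
Line 3: ['we', 'microwave'] (min_width=12, slack=3)
Line 4: ['rain', 'water'] (min_width=10, slack=5)
Line 5: ['computer', 'coffee'] (min_width=15, slack=0)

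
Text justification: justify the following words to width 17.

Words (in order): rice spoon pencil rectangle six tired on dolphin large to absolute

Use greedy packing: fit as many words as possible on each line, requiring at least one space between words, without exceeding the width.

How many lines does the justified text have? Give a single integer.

Line 1: ['rice', 'spoon', 'pencil'] (min_width=17, slack=0)
Line 2: ['rectangle', 'six'] (min_width=13, slack=4)
Line 3: ['tired', 'on', 'dolphin'] (min_width=16, slack=1)
Line 4: ['large', 'to', 'absolute'] (min_width=17, slack=0)
Total lines: 4

Answer: 4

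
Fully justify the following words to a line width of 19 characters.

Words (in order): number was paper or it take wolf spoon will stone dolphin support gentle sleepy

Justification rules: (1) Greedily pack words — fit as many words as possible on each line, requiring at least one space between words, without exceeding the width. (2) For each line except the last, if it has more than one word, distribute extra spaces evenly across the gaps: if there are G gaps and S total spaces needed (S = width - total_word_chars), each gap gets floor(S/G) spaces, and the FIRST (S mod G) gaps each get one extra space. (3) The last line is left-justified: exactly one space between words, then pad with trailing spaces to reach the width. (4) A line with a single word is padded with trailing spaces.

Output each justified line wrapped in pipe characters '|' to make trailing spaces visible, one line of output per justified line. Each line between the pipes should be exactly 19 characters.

Answer: |number was paper or|
|it  take wolf spoon|
|will  stone dolphin|
|support      gentle|
|sleepy             |

Derivation:
Line 1: ['number', 'was', 'paper', 'or'] (min_width=19, slack=0)
Line 2: ['it', 'take', 'wolf', 'spoon'] (min_width=18, slack=1)
Line 3: ['will', 'stone', 'dolphin'] (min_width=18, slack=1)
Line 4: ['support', 'gentle'] (min_width=14, slack=5)
Line 5: ['sleepy'] (min_width=6, slack=13)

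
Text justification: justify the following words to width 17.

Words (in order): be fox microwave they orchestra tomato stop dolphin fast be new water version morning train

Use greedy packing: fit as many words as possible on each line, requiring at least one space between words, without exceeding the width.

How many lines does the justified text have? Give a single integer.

Line 1: ['be', 'fox', 'microwave'] (min_width=16, slack=1)
Line 2: ['they', 'orchestra'] (min_width=14, slack=3)
Line 3: ['tomato', 'stop'] (min_width=11, slack=6)
Line 4: ['dolphin', 'fast', 'be'] (min_width=15, slack=2)
Line 5: ['new', 'water', 'version'] (min_width=17, slack=0)
Line 6: ['morning', 'train'] (min_width=13, slack=4)
Total lines: 6

Answer: 6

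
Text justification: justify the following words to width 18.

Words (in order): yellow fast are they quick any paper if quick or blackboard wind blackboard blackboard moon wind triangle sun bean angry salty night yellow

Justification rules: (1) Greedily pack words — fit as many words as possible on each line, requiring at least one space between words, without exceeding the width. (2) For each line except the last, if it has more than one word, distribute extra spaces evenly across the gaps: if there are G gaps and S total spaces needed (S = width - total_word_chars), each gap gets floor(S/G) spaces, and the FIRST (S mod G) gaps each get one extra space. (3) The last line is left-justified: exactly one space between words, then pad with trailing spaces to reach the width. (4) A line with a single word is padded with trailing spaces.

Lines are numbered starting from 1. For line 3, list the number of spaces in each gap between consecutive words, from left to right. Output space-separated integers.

Answer: 2 1 1

Derivation:
Line 1: ['yellow', 'fast', 'are'] (min_width=15, slack=3)
Line 2: ['they', 'quick', 'any'] (min_width=14, slack=4)
Line 3: ['paper', 'if', 'quick', 'or'] (min_width=17, slack=1)
Line 4: ['blackboard', 'wind'] (min_width=15, slack=3)
Line 5: ['blackboard'] (min_width=10, slack=8)
Line 6: ['blackboard', 'moon'] (min_width=15, slack=3)
Line 7: ['wind', 'triangle', 'sun'] (min_width=17, slack=1)
Line 8: ['bean', 'angry', 'salty'] (min_width=16, slack=2)
Line 9: ['night', 'yellow'] (min_width=12, slack=6)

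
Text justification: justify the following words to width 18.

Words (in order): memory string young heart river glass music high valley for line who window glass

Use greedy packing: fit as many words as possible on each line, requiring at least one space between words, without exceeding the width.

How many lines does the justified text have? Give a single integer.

Line 1: ['memory', 'string'] (min_width=13, slack=5)
Line 2: ['young', 'heart', 'river'] (min_width=17, slack=1)
Line 3: ['glass', 'music', 'high'] (min_width=16, slack=2)
Line 4: ['valley', 'for', 'line'] (min_width=15, slack=3)
Line 5: ['who', 'window', 'glass'] (min_width=16, slack=2)
Total lines: 5

Answer: 5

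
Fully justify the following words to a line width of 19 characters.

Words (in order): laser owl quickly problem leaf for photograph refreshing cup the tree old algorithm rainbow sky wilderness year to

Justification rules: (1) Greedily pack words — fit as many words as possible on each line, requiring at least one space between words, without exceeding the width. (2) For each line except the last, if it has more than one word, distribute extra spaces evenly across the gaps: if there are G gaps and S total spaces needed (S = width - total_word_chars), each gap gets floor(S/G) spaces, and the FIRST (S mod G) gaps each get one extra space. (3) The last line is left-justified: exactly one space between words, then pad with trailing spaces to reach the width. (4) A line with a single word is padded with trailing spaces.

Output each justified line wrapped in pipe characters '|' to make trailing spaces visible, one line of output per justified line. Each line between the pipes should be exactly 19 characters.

Answer: |laser  owl  quickly|
|problem   leaf  for|
|photograph         |
|refreshing  cup the|
|tree  old algorithm|
|rainbow         sky|
|wilderness year to |

Derivation:
Line 1: ['laser', 'owl', 'quickly'] (min_width=17, slack=2)
Line 2: ['problem', 'leaf', 'for'] (min_width=16, slack=3)
Line 3: ['photograph'] (min_width=10, slack=9)
Line 4: ['refreshing', 'cup', 'the'] (min_width=18, slack=1)
Line 5: ['tree', 'old', 'algorithm'] (min_width=18, slack=1)
Line 6: ['rainbow', 'sky'] (min_width=11, slack=8)
Line 7: ['wilderness', 'year', 'to'] (min_width=18, slack=1)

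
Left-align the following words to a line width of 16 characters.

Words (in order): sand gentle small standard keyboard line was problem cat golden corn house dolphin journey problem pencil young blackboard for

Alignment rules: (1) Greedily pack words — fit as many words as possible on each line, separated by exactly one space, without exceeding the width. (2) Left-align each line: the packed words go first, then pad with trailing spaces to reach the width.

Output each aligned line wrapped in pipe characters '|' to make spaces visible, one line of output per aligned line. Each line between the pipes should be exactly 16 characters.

Line 1: ['sand', 'gentle'] (min_width=11, slack=5)
Line 2: ['small', 'standard'] (min_width=14, slack=2)
Line 3: ['keyboard', 'line'] (min_width=13, slack=3)
Line 4: ['was', 'problem', 'cat'] (min_width=15, slack=1)
Line 5: ['golden', 'corn'] (min_width=11, slack=5)
Line 6: ['house', 'dolphin'] (min_width=13, slack=3)
Line 7: ['journey', 'problem'] (min_width=15, slack=1)
Line 8: ['pencil', 'young'] (min_width=12, slack=4)
Line 9: ['blackboard', 'for'] (min_width=14, slack=2)

Answer: |sand gentle     |
|small standard  |
|keyboard line   |
|was problem cat |
|golden corn     |
|house dolphin   |
|journey problem |
|pencil young    |
|blackboard for  |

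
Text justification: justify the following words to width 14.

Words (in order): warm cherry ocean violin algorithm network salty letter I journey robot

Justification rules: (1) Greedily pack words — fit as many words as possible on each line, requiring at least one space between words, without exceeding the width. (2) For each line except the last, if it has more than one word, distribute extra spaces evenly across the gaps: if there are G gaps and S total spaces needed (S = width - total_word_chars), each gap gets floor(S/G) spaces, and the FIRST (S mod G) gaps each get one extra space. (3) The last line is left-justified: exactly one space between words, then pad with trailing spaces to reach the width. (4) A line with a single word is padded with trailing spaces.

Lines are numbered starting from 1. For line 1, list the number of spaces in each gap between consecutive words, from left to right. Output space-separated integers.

Line 1: ['warm', 'cherry'] (min_width=11, slack=3)
Line 2: ['ocean', 'violin'] (min_width=12, slack=2)
Line 3: ['algorithm'] (min_width=9, slack=5)
Line 4: ['network', 'salty'] (min_width=13, slack=1)
Line 5: ['letter', 'I'] (min_width=8, slack=6)
Line 6: ['journey', 'robot'] (min_width=13, slack=1)

Answer: 4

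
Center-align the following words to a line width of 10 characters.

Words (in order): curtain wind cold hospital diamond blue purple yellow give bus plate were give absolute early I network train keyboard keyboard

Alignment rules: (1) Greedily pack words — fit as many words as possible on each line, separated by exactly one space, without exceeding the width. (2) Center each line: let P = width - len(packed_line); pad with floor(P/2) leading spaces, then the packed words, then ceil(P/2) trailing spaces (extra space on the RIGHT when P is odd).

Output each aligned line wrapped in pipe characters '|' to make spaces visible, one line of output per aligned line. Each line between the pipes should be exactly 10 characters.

Answer: | curtain  |
|wind cold |
| hospital |
| diamond  |
|   blue   |
|  purple  |
|  yellow  |
| give bus |
|plate were|
|   give   |
| absolute |
| early I  |
| network  |
|  train   |
| keyboard |
| keyboard |

Derivation:
Line 1: ['curtain'] (min_width=7, slack=3)
Line 2: ['wind', 'cold'] (min_width=9, slack=1)
Line 3: ['hospital'] (min_width=8, slack=2)
Line 4: ['diamond'] (min_width=7, slack=3)
Line 5: ['blue'] (min_width=4, slack=6)
Line 6: ['purple'] (min_width=6, slack=4)
Line 7: ['yellow'] (min_width=6, slack=4)
Line 8: ['give', 'bus'] (min_width=8, slack=2)
Line 9: ['plate', 'were'] (min_width=10, slack=0)
Line 10: ['give'] (min_width=4, slack=6)
Line 11: ['absolute'] (min_width=8, slack=2)
Line 12: ['early', 'I'] (min_width=7, slack=3)
Line 13: ['network'] (min_width=7, slack=3)
Line 14: ['train'] (min_width=5, slack=5)
Line 15: ['keyboard'] (min_width=8, slack=2)
Line 16: ['keyboard'] (min_width=8, slack=2)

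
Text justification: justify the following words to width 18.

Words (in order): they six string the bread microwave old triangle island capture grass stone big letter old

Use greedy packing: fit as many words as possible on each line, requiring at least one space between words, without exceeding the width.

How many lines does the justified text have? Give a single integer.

Line 1: ['they', 'six', 'string'] (min_width=15, slack=3)
Line 2: ['the', 'bread'] (min_width=9, slack=9)
Line 3: ['microwave', 'old'] (min_width=13, slack=5)
Line 4: ['triangle', 'island'] (min_width=15, slack=3)
Line 5: ['capture', 'grass'] (min_width=13, slack=5)
Line 6: ['stone', 'big', 'letter'] (min_width=16, slack=2)
Line 7: ['old'] (min_width=3, slack=15)
Total lines: 7

Answer: 7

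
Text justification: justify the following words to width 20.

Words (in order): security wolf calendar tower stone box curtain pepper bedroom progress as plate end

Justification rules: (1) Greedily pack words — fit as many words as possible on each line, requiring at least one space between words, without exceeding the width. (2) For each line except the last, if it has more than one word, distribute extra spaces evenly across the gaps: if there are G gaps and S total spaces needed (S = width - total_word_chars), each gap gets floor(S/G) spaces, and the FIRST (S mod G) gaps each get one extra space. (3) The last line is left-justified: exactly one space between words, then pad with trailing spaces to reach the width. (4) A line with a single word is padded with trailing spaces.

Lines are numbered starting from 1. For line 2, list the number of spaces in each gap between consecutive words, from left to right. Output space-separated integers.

Answer: 1 1

Derivation:
Line 1: ['security', 'wolf'] (min_width=13, slack=7)
Line 2: ['calendar', 'tower', 'stone'] (min_width=20, slack=0)
Line 3: ['box', 'curtain', 'pepper'] (min_width=18, slack=2)
Line 4: ['bedroom', 'progress', 'as'] (min_width=19, slack=1)
Line 5: ['plate', 'end'] (min_width=9, slack=11)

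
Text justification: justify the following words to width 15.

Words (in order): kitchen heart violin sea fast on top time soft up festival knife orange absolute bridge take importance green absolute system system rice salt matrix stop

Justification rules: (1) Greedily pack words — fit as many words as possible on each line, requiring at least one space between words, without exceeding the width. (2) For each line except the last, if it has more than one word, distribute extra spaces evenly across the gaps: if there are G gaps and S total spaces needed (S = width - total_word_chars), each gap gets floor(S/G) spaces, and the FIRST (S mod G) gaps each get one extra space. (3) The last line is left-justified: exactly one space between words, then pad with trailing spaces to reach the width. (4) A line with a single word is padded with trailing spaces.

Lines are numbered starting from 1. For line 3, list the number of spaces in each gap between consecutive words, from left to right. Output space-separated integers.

Answer: 3 3

Derivation:
Line 1: ['kitchen', 'heart'] (min_width=13, slack=2)
Line 2: ['violin', 'sea', 'fast'] (min_width=15, slack=0)
Line 3: ['on', 'top', 'time'] (min_width=11, slack=4)
Line 4: ['soft', 'up'] (min_width=7, slack=8)
Line 5: ['festival', 'knife'] (min_width=14, slack=1)
Line 6: ['orange', 'absolute'] (min_width=15, slack=0)
Line 7: ['bridge', 'take'] (min_width=11, slack=4)
Line 8: ['importance'] (min_width=10, slack=5)
Line 9: ['green', 'absolute'] (min_width=14, slack=1)
Line 10: ['system', 'system'] (min_width=13, slack=2)
Line 11: ['rice', 'salt'] (min_width=9, slack=6)
Line 12: ['matrix', 'stop'] (min_width=11, slack=4)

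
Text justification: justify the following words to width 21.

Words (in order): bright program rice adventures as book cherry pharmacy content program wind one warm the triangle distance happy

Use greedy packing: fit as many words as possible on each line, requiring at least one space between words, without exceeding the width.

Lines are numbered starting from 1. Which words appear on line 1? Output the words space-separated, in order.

Line 1: ['bright', 'program', 'rice'] (min_width=19, slack=2)
Line 2: ['adventures', 'as', 'book'] (min_width=18, slack=3)
Line 3: ['cherry', 'pharmacy'] (min_width=15, slack=6)
Line 4: ['content', 'program', 'wind'] (min_width=20, slack=1)
Line 5: ['one', 'warm', 'the', 'triangle'] (min_width=21, slack=0)
Line 6: ['distance', 'happy'] (min_width=14, slack=7)

Answer: bright program rice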